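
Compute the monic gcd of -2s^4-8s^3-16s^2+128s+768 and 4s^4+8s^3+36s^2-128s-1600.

Repeated division with remainder:
  -2s^4-8s^3-16s^2+128s+768 = (-1/2)(4s^4+8s^3+36s^2-128s-1600) + (-4s^3+2s^2+64s-32)
  4s^4+8s^3+36s^2-128s-1600 = (-s-5/2)(-4s^3+2s^2+64s-32) + (105s^2-1680)
  -4s^3+2s^2+64s-32 = (-(4/105)s+2/105)(105s^2-1680) + (0)
Last nonzero remainder: 105s^2-1680. Dividing through by 105 gives the monic gcd s^2-16.

s^2-16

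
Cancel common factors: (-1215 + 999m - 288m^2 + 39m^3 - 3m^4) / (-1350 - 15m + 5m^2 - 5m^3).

Euclidean algorithm in ℚ[m]:
  -3m^4 + 39m^3 - 288m^2 + 999m - 1215 = ((3/5)m - 36/5)(-5m^3 + 5m^2 - 15m - 1350) + (-243m^2 + 1701m - 10935)
  -5m^3 + 5m^2 - 15m - 1350 = ((5/243)m + 10/81)(-243m^2 + 1701m - 10935) + (0)
Last nonzero remainder: -243m^2 + 1701m - 10935. Dividing through by -243 gives the monic gcd m^2 - 7m + 45.
Cancel m^2 - 7m + 45 from numerator and denominator to get the reduced form.

(27 - 18m + 3m^2)/(30 + 5m)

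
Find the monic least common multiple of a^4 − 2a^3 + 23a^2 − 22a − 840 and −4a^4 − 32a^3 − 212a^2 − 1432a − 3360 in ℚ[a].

a^5 + 3a^4 + 13a^3 + 93a^2 − 950a − 4200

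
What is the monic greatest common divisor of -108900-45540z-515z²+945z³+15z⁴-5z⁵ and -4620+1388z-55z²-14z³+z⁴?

-110-z+z²

By polynomial division,
  -5z⁵+15z⁴+945z³-515z²-45540z-108900 = (-5z-55)(z⁴-14z³-55z²+1388z-4620) + (-100z³+3400z²+7700z-363000)
  z⁴-14z³-55z²+1388z-4620 = (-(1/100)z-1/5)(-100z³+3400z²+7700z-363000) + (702z²-702z-77220)
  -100z³+3400z²+7700z-363000 = (-(50/351)z+550/117)(702z²-702z-77220) + (0)
Last nonzero remainder: 702z²-702z-77220. Dividing through by 702 gives the monic gcd z²-z-110.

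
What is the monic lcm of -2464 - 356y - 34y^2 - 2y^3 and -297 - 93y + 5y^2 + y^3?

Repeated division with remainder:
  -2y^3 - 34y^2 - 356y - 2464 = (-2)(y^3 + 5y^2 - 93y - 297) + (-24y^2 - 542y - 3058)
  y^3 + 5y^2 - 93y - 297 = (-(1/24)y + 211/288)(-24y^2 - 542y - 3058) + ((25441/144)y + 279851/144)
  -24y^2 - 542y - 3058 = (-(3456/25441)y - 40032/25441)((25441/144)y + 279851/144) + (0)
Last nonzero remainder: (25441/144)y + 279851/144. Dividing through by 25441/144 gives the monic gcd y + 11.
Then lcm(f, g) = f·g / gcd(f, g); expanding and making the result monic gives the answer.

-33264 - 12198y - 295y^2 + 49y^3 + 11y^4 + y^5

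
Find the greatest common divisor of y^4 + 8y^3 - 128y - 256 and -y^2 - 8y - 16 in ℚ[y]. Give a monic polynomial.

y^2 + 8y + 16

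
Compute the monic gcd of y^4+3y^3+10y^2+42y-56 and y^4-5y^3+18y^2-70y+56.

By polynomial division,
  y^4+3y^3+10y^2+42y-56 = (y^4-5y^3+18y^2-70y+56) + (8y^3-8y^2+112y-112)
  y^4-5y^3+18y^2-70y+56 = ((1/8)y-1/2)(8y^3-8y^2+112y-112) + (0)
Last nonzero remainder: 8y^3-8y^2+112y-112. Dividing through by 8 gives the monic gcd y^3-y^2+14y-14.

y^3-y^2+14y-14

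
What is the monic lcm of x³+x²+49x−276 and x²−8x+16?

Repeated division with remainder:
  x³+x²+49x−276 = (x+9)(x²−8x+16) + (105x−420)
  x²−8x+16 = ((1/105)x−4/105)(105x−420) + (0)
Last nonzero remainder: 105x−420. Dividing through by 105 gives the monic gcd x−4.
Then lcm(f, g) = f·g / gcd(f, g); expanding and making the result monic gives the answer.

x⁴−3x³+45x²−472x+1104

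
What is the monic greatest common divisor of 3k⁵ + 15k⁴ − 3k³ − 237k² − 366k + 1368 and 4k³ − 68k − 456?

Euclidean algorithm in ℚ[k]:
  3k⁵ + 15k⁴ − 3k³ − 237k² − 366k + 1368 = ((3/4)k² + (15/4)k + 12)(4k³ − 68k − 456) + (360k² + 2160k + 6840)
  4k³ − 68k − 456 = ((1/90)k − 1/15)(360k² + 2160k + 6840) + (0)
Last nonzero remainder: 360k² + 2160k + 6840. Dividing through by 360 gives the monic gcd k² + 6k + 19.

k² + 6k + 19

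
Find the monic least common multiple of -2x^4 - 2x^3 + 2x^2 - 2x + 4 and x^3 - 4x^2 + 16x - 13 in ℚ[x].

By polynomial division,
  -2x^4 - 2x^3 + 2x^2 - 2x + 4 = (-2x - 10)(x^3 - 4x^2 + 16x - 13) + (-6x^2 + 132x - 126)
  x^3 - 4x^2 + 16x - 13 = (-(1/6)x - 3)(-6x^2 + 132x - 126) + (391x - 391)
  -6x^2 + 132x - 126 = (-(6/391)x + 126/391)(391x - 391) + (0)
Last nonzero remainder: 391x - 391. Dividing through by 391 gives the monic gcd x - 1.
Then lcm(f, g) = f·g / gcd(f, g); expanding and making the result monic gives the answer.

x^6 - 2x^5 + 9x^4 + 17x^3 - 18x^2 + 19x - 26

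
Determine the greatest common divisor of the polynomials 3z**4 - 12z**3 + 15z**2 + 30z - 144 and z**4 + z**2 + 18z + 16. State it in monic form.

Repeated division with remainder:
  3z**4 - 12z**3 + 15z**2 + 30z - 144 = (3)(z**4 + z**2 + 18z + 16) + (-12z**3 + 12z**2 - 24z - 192)
  z**4 + z**2 + 18z + 16 = (-(1/12)z - 1/12)(-12z**3 + 12z**2 - 24z - 192) + (0)
Last nonzero remainder: -12z**3 + 12z**2 - 24z - 192. Dividing through by -12 gives the monic gcd z**3 - z**2 + 2z + 16.

z**3 - z**2 + 2z + 16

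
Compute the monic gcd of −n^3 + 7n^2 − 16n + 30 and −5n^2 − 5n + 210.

1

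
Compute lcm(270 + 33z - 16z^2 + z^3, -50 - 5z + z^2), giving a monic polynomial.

By polynomial division,
  z^3 - 16z^2 + 33z + 270 = (z - 11)(z^2 - 5z - 50) + (28z - 280)
  z^2 - 5z - 50 = ((1/28)z + 5/28)(28z - 280) + (0)
Last nonzero remainder: 28z - 280. Dividing through by 28 gives the monic gcd z - 10.
Then lcm(f, g) = f·g / gcd(f, g); expanding and making the result monic gives the answer.

1350 + 435z - 47z^2 - 11z^3 + z^4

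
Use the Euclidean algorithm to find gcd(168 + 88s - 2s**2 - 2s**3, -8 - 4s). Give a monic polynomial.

By polynomial division,
  -2s**3 - 2s**2 + 88s + 168 = ((1/2)s**2 - (1/2)s - 21)(-4s - 8) + (0)
Last nonzero remainder: -4s - 8. Dividing through by -4 gives the monic gcd s + 2.

2 + s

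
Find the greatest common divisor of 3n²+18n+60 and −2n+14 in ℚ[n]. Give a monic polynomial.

Repeated division with remainder:
  3n²+18n+60 = (−(3/2)n−39/2)(−2n+14) + (333)
  −2n+14 = (−(2/333)n+14/333)(333) + (0)
The last nonzero remainder is the constant 333, so the polynomials are coprime and gcd = 1.

1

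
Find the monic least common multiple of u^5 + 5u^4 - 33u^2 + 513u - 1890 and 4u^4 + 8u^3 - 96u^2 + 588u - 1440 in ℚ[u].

u^6 + 13u^5 + 40u^4 - 33u^3 + 249u^2 + 2214u - 15120

Repeated division with remainder:
  u^5 + 5u^4 - 33u^2 + 513u - 1890 = ((1/4)u + 3/4)(4u^4 + 8u^3 - 96u^2 + 588u - 1440) + (18u^3 - 108u^2 + 432u - 810)
  4u^4 + 8u^3 - 96u^2 + 588u - 1440 = ((2/9)u + 16/9)(18u^3 - 108u^2 + 432u - 810) + (0)
Last nonzero remainder: 18u^3 - 108u^2 + 432u - 810. Dividing through by 18 gives the monic gcd u^3 - 6u^2 + 24u - 45.
Then lcm(f, g) = f·g / gcd(f, g); expanding and making the result monic gives the answer.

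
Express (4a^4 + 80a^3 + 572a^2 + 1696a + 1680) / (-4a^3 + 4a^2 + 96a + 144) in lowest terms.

Euclidean algorithm in ℚ[a]:
  4a^4 + 80a^3 + 572a^2 + 1696a + 1680 = (-a - 21)(-4a^3 + 4a^2 + 96a + 144) + (752a^2 + 3856a + 4704)
  -4a^3 + 4a^2 + 96a + 144 = (-(1/188)a + 72/2209)(752a^2 + 3856a + 4704) + (-(10296/2209)a - 20592/2209)
  752a^2 + 3856a + 4704 = (-(207646/1287)a - 216482/429)(-(10296/2209)a - 20592/2209) + (0)
Last nonzero remainder: -(10296/2209)a - 20592/2209. Dividing through by -10296/2209 gives the monic gcd a + 2.
Cancel a + 2 from numerator and denominator to get the reduced form.

(-a^3 - 18a^2 - 107a - 210)/(a^2 - 3a - 18)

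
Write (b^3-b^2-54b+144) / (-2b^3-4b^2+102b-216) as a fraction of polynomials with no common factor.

By polynomial division,
  b^3-b^2-54b+144 = (-1/2)(-2b^3-4b^2+102b-216) + (-3b^2-3b+36)
  -2b^3-4b^2+102b-216 = ((2/3)b+2/3)(-3b^2-3b+36) + (80b-240)
  -3b^2-3b+36 = (-(3/80)b-3/20)(80b-240) + (0)
Last nonzero remainder: 80b-240. Dividing through by 80 gives the monic gcd b-3.
Cancel b-3 from numerator and denominator to get the reduced form.

(-b^2-2b+48)/(2b^2+10b-72)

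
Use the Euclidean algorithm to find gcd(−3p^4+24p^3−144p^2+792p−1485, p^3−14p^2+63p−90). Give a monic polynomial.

Repeated division with remainder:
  −3p^4+24p^3−144p^2+792p−1485 = (−3p−18)(p^3−14p^2+63p−90) + (−207p^2+1656p−3105)
  p^3−14p^2+63p−90 = (−(1/207)p+2/69)(−207p^2+1656p−3105) + (0)
Last nonzero remainder: −207p^2+1656p−3105. Dividing through by −207 gives the monic gcd p^2−8p+15.

p^2−8p+15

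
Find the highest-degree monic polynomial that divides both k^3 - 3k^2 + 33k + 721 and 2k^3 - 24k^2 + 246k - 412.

k^2 - 10k + 103

Euclidean algorithm in ℚ[k]:
  k^3 - 3k^2 + 33k + 721 = (1/2)(2k^3 - 24k^2 + 246k - 412) + (9k^2 - 90k + 927)
  2k^3 - 24k^2 + 246k - 412 = ((2/9)k - 4/9)(9k^2 - 90k + 927) + (0)
Last nonzero remainder: 9k^2 - 90k + 927. Dividing through by 9 gives the monic gcd k^2 - 10k + 103.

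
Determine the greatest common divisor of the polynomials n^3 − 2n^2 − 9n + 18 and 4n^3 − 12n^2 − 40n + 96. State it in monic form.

Apply the Euclidean algorithm:
  n^3 − 2n^2 − 9n + 18 = (1/4)(4n^3 − 12n^2 − 40n + 96) + (n^2 + n − 6)
  4n^3 − 12n^2 − 40n + 96 = (4n − 16)(n^2 + n − 6) + (0)
The last nonzero remainder n^2 + n − 6 is already monic.

n^2 + n − 6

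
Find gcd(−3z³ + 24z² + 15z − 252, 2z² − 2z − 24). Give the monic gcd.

z² − z − 12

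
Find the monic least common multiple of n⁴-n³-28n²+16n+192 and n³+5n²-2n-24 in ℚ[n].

n⁵-3n⁴-26n³+72n²+160n-384

Repeated division with remainder:
  n⁴-n³-28n²+16n+192 = (n-6)(n³+5n²-2n-24) + (4n²+28n+48)
  n³+5n²-2n-24 = ((1/4)n-1/2)(4n²+28n+48) + (0)
Last nonzero remainder: 4n²+28n+48. Dividing through by 4 gives the monic gcd n²+7n+12.
Then lcm(f, g) = f·g / gcd(f, g); expanding and making the result monic gives the answer.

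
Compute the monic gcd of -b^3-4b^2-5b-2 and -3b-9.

Euclidean algorithm in ℚ[b]:
  -b^3-4b^2-5b-2 = ((1/3)b^2+(1/3)b+2/3)(-3b-9) + (4)
  -3b-9 = (-(3/4)b-9/4)(4) + (0)
The last nonzero remainder is the constant 4, so the polynomials are coprime and gcd = 1.

1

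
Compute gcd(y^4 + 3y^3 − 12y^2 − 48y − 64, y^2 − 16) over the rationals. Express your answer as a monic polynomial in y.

By polynomial division,
  y^4 + 3y^3 − 12y^2 − 48y − 64 = (y^2 + 3y + 4)(y^2 − 16) + (0)
The last nonzero remainder y^2 − 16 is already monic.

y^2 − 16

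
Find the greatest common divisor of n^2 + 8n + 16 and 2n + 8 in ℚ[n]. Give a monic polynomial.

n + 4

By polynomial division,
  n^2 + 8n + 16 = ((1/2)n + 2)(2n + 8) + (0)
Last nonzero remainder: 2n + 8. Dividing through by 2 gives the monic gcd n + 4.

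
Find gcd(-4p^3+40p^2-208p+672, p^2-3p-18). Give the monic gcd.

Apply the Euclidean algorithm:
  -4p^3+40p^2-208p+672 = (-4p+28)(p^2-3p-18) + (-196p+1176)
  p^2-3p-18 = (-(1/196)p-3/196)(-196p+1176) + (0)
Last nonzero remainder: -196p+1176. Dividing through by -196 gives the monic gcd p-6.

p-6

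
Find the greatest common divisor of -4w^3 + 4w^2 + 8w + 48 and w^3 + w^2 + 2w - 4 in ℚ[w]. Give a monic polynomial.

Euclidean algorithm in ℚ[w]:
  -4w^3 + 4w^2 + 8w + 48 = (-4)(w^3 + w^2 + 2w - 4) + (8w^2 + 16w + 32)
  w^3 + w^2 + 2w - 4 = ((1/8)w - 1/8)(8w^2 + 16w + 32) + (0)
Last nonzero remainder: 8w^2 + 16w + 32. Dividing through by 8 gives the monic gcd w^2 + 2w + 4.

w^2 + 2w + 4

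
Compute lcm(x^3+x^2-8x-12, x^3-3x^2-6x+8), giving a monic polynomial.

x^5-4x^4-9x^3+32x^2+28x-48

Repeated division with remainder:
  x^3+x^2-8x-12 = (x^3-3x^2-6x+8) + (4x^2-2x-20)
  x^3-3x^2-6x+8 = ((1/4)x-5/8)(4x^2-2x-20) + (-(9/4)x-9/2)
  4x^2-2x-20 = (-(16/9)x+40/9)(-(9/4)x-9/2) + (0)
Last nonzero remainder: -(9/4)x-9/2. Dividing through by -9/4 gives the monic gcd x+2.
Then lcm(f, g) = f·g / gcd(f, g); expanding and making the result monic gives the answer.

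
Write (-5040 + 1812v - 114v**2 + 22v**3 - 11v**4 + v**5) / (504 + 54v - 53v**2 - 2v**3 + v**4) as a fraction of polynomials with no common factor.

By polynomial division,
  v**5 - 11v**4 + 22v**3 - 114v**2 + 1812v - 5040 = (v - 9)(v**4 - 2v**3 - 53v**2 + 54v + 504) + (57v**3 - 645v**2 + 1794v - 504)
  v**4 - 2v**3 - 53v**2 + 54v + 504 = ((1/57)v + 59/361)(57v**3 - 645v**2 + 1794v - 504) + ((7560/361)v**2 - (83160/361)v + 211680/361)
  57v**3 - 645v**2 + 1794v - 504 = ((6859/2520)v - 361/420)((7560/361)v**2 - (83160/361)v + 211680/361) + (0)
Last nonzero remainder: (7560/361)v**2 - (83160/361)v + 211680/361. Dividing through by 7560/361 gives the monic gcd v**2 - 11v + 28.
Cancel v**2 - 11v + 28 from numerator and denominator to get the reduced form.

(-180 - 6v + v**3)/(18 + 9v + v**2)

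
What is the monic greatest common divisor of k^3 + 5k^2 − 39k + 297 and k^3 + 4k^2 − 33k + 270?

k^2 − 6k + 27

Euclidean algorithm in ℚ[k]:
  k^3 + 5k^2 − 39k + 297 = (k^3 + 4k^2 − 33k + 270) + (k^2 − 6k + 27)
  k^3 + 4k^2 − 33k + 270 = (k + 10)(k^2 − 6k + 27) + (0)
The last nonzero remainder k^2 − 6k + 27 is already monic.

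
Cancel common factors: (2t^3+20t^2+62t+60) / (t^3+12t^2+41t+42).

(2t+10)/(t+7)

Apply the Euclidean algorithm:
  2t^3+20t^2+62t+60 = (2)(t^3+12t^2+41t+42) + (-4t^2-20t-24)
  t^3+12t^2+41t+42 = (-(1/4)t-7/4)(-4t^2-20t-24) + (0)
Last nonzero remainder: -4t^2-20t-24. Dividing through by -4 gives the monic gcd t^2+5t+6.
Cancel t^2+5t+6 from numerator and denominator to get the reduced form.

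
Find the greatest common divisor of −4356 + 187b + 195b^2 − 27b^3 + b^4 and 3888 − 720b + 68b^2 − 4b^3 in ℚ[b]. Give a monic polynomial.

Repeated division with remainder:
  b^4 − 27b^3 + 195b^2 + 187b − 4356 = (−(1/4)b + 5/2)(−4b^3 + 68b^2 − 720b + 3888) + (−155b^2 + 2959b − 14076)
  −4b^3 + 68b^2 − 720b + 3888 = ((4/155)b + 1296/24025)(−155b^2 + 2959b − 14076) + (−(12405744/24025)b + 111651696/24025)
  −155b^2 + 2959b − 14076 = ((3723875/12405744)b − 9393775/3101436)(−(12405744/24025)b + 111651696/24025) + (0)
Last nonzero remainder: −(12405744/24025)b + 111651696/24025. Dividing through by −12405744/24025 gives the monic gcd b − 9.

−9 + b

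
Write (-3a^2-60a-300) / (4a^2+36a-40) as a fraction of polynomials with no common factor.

(-3a-30)/(4a-4)

Euclidean algorithm in ℚ[a]:
  -3a^2-60a-300 = (-3/4)(4a^2+36a-40) + (-33a-330)
  4a^2+36a-40 = (-(4/33)a+4/33)(-33a-330) + (0)
Last nonzero remainder: -33a-330. Dividing through by -33 gives the monic gcd a+10.
Cancel a+10 from numerator and denominator to get the reduced form.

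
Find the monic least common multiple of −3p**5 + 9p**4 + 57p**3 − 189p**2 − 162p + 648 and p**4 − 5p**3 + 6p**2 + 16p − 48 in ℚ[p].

p**7 − 7p**6 + p**5 + 115p**4 − 350p**3 + 72p**2 + 1296p − 1728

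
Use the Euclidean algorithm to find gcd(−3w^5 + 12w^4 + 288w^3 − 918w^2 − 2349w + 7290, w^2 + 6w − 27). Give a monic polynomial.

w^2 + 6w − 27

Repeated division with remainder:
  −3w^5 + 12w^4 + 288w^3 − 918w^2 − 2349w + 7290 = (−3w^3 + 30w^2 + 27w − 270)(w^2 + 6w − 27) + (0)
The last nonzero remainder w^2 + 6w − 27 is already monic.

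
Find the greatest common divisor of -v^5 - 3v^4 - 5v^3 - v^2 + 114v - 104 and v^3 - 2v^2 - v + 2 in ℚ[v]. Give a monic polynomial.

Repeated division with remainder:
  -v^5 - 3v^4 - 5v^3 - v^2 + 114v - 104 = (-v^2 - 5v - 16)(v^3 - 2v^2 - v + 2) + (-36v^2 + 108v - 72)
  v^3 - 2v^2 - v + 2 = (-(1/36)v - 1/36)(-36v^2 + 108v - 72) + (0)
Last nonzero remainder: -36v^2 + 108v - 72. Dividing through by -36 gives the monic gcd v^2 - 3v + 2.

v^2 - 3v + 2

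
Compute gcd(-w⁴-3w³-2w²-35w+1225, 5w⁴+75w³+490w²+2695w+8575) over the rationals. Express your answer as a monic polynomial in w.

w³+8w²+42w+245

By polynomial division,
  -w⁴-3w³-2w²-35w+1225 = (-1/5)(5w⁴+75w³+490w²+2695w+8575) + (12w³+96w²+504w+2940)
  5w⁴+75w³+490w²+2695w+8575 = ((5/12)w+35/12)(12w³+96w²+504w+2940) + (0)
Last nonzero remainder: 12w³+96w²+504w+2940. Dividing through by 12 gives the monic gcd w³+8w²+42w+245.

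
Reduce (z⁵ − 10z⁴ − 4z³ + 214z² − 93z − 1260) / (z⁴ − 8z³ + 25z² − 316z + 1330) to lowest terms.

(z³ + 2z² − 15z − 36)/(z² + 4z + 38)

Apply the Euclidean algorithm:
  z⁵ − 10z⁴ − 4z³ + 214z² − 93z − 1260 = (z − 2)(z⁴ − 8z³ + 25z² − 316z + 1330) + (−45z³ + 580z² − 2055z + 1400)
  z⁴ − 8z³ + 25z² − 316z + 1330 = (−(1/45)z − 44/405)(−45z³ + 580z² − 2055z + 1400) + ((3430/81)z² − (13720/27)z + 120050/81)
  −45z³ + 580z² − 2055z + 1400 = (−(729/686)z + 324/343)((3430/81)z² − (13720/27)z + 120050/81) + (0)
Last nonzero remainder: (3430/81)z² − (13720/27)z + 120050/81. Dividing through by 3430/81 gives the monic gcd z² − 12z + 35.
Cancel z² − 12z + 35 from numerator and denominator to get the reduced form.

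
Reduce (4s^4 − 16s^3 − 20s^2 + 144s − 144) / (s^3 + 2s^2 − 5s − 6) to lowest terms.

By polynomial division,
  4s^4 − 16s^3 − 20s^2 + 144s − 144 = (4s − 24)(s^3 + 2s^2 − 5s − 6) + (48s^2 + 48s − 288)
  s^3 + 2s^2 − 5s − 6 = ((1/48)s + 1/48)(48s^2 + 48s − 288) + (0)
Last nonzero remainder: 48s^2 + 48s − 288. Dividing through by 48 gives the monic gcd s^2 + s − 6.
Cancel s^2 + s − 6 from numerator and denominator to get the reduced form.

(4s^2 − 20s + 24)/(s + 1)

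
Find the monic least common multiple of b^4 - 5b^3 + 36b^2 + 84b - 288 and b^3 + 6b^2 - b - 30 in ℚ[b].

b^5 + 11b^3 + 264b^2 + 132b - 1440

Euclidean algorithm in ℚ[b]:
  b^4 - 5b^3 + 36b^2 + 84b - 288 = (b - 11)(b^3 + 6b^2 - b - 30) + (103b^2 + 103b - 618)
  b^3 + 6b^2 - b - 30 = ((1/103)b + 5/103)(103b^2 + 103b - 618) + (0)
Last nonzero remainder: 103b^2 + 103b - 618. Dividing through by 103 gives the monic gcd b^2 + b - 6.
Then lcm(f, g) = f·g / gcd(f, g); expanding and making the result monic gives the answer.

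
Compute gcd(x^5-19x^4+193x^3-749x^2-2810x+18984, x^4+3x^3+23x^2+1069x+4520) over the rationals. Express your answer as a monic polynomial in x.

Apply the Euclidean algorithm:
  x^5-19x^4+193x^3-749x^2-2810x+18984 = (x-22)(x^4+3x^3+23x^2+1069x+4520) + (236x^3-1312x^2+16188x+118424)
  x^4+3x^3+23x^2+1069x+4520 = ((1/236)x+505/13924)(236x^3-1312x^2+16188x+118424) + ((6930/3481)x^2-(69300/3481)x+783090/3481)
  236x^3-1312x^2+16188x+118424 = ((410758/3465)x+1824044/3465)((6930/3481)x^2-(69300/3481)x+783090/3481) + (0)
Last nonzero remainder: (6930/3481)x^2-(69300/3481)x+783090/3481. Dividing through by 6930/3481 gives the monic gcd x^2-10x+113.

x^2-10x+113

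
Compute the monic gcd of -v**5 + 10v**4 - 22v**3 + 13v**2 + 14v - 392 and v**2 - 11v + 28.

Repeated division with remainder:
  -v**5 + 10v**4 - 22v**3 + 13v**2 + 14v - 392 = (-v**3 - v**2 - 5v - 14)(v**2 - 11v + 28) + (0)
The last nonzero remainder v**2 - 11v + 28 is already monic.

v**2 - 11v + 28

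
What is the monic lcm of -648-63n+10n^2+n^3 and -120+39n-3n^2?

3240-333n-113n^2+5n^3+n^4

Euclidean algorithm in ℚ[n]:
  n^3+10n^2-63n-648 = (-(1/3)n-23/3)(-3n^2+39n-120) + (196n-1568)
  -3n^2+39n-120 = (-(3/196)n+15/196)(196n-1568) + (0)
Last nonzero remainder: 196n-1568. Dividing through by 196 gives the monic gcd n-8.
Then lcm(f, g) = f·g / gcd(f, g); expanding and making the result monic gives the answer.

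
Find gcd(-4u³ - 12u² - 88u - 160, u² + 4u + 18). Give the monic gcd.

1

Repeated division with remainder:
  -4u³ - 12u² - 88u - 160 = (-4u + 4)(u² + 4u + 18) + (-32u - 232)
  u² + 4u + 18 = (-(1/32)u + 13/128)(-32u - 232) + (665/16)
  -32u - 232 = (-(512/665)u - 3712/665)(665/16) + (0)
The last nonzero remainder is the constant 665/16, so the polynomials are coprime and gcd = 1.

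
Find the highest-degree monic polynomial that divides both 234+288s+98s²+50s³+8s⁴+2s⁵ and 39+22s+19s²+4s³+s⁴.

By polynomial division,
  2s⁵+8s⁴+50s³+98s²+288s+234 = (2s)(s⁴+4s³+19s²+22s+39) + (12s³+54s²+210s+234)
  s⁴+4s³+19s²+22s+39 = ((1/12)s-1/24)(12s³+54s²+210s+234) + ((15/4)s²+(45/4)s+195/4)
  12s³+54s²+210s+234 = ((16/5)s+24/5)((15/4)s²+(45/4)s+195/4) + (0)
Last nonzero remainder: (15/4)s²+(45/4)s+195/4. Dividing through by 15/4 gives the monic gcd s²+3s+13.

13+3s+s²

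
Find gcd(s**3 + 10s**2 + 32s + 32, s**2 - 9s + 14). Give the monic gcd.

Apply the Euclidean algorithm:
  s**3 + 10s**2 + 32s + 32 = (s + 19)(s**2 - 9s + 14) + (189s - 234)
  s**2 - 9s + 14 = ((1/189)s - 163/3969)(189s - 234) + (1936/441)
  189s - 234 = ((83349/1936)s - 51597/968)(1936/441) + (0)
The last nonzero remainder is the constant 1936/441, so the polynomials are coprime and gcd = 1.

1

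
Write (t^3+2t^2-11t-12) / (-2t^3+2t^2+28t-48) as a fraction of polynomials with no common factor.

(-t-1)/(2t-4)

Euclidean algorithm in ℚ[t]:
  t^3+2t^2-11t-12 = (-1/2)(-2t^3+2t^2+28t-48) + (3t^2+3t-36)
  -2t^3+2t^2+28t-48 = (-(2/3)t+4/3)(3t^2+3t-36) + (0)
Last nonzero remainder: 3t^2+3t-36. Dividing through by 3 gives the monic gcd t^2+t-12.
Cancel t^2+t-12 from numerator and denominator to get the reduced form.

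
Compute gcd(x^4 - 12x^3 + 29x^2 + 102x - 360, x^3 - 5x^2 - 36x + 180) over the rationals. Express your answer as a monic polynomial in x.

x^2 - 11x + 30

Euclidean algorithm in ℚ[x]:
  x^4 - 12x^3 + 29x^2 + 102x - 360 = (x - 7)(x^3 - 5x^2 - 36x + 180) + (30x^2 - 330x + 900)
  x^3 - 5x^2 - 36x + 180 = ((1/30)x + 1/5)(30x^2 - 330x + 900) + (0)
Last nonzero remainder: 30x^2 - 330x + 900. Dividing through by 30 gives the monic gcd x^2 - 11x + 30.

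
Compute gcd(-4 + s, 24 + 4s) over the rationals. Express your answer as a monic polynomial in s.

1

Repeated division with remainder:
  s - 4 = (1/4)(4s + 24) + (-10)
  4s + 24 = (-(2/5)s - 12/5)(-10) + (0)
The last nonzero remainder is the constant -10, so the polynomials are coprime and gcd = 1.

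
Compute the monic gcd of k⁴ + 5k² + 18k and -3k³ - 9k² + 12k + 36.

Euclidean algorithm in ℚ[k]:
  k⁴ + 5k² + 18k = (-(1/3)k + 1)(-3k³ - 9k² + 12k + 36) + (18k² + 18k - 36)
  -3k³ - 9k² + 12k + 36 = (-(1/6)k - 1/3)(18k² + 18k - 36) + (12k + 24)
  18k² + 18k - 36 = ((3/2)k - 3/2)(12k + 24) + (0)
Last nonzero remainder: 12k + 24. Dividing through by 12 gives the monic gcd k + 2.

k + 2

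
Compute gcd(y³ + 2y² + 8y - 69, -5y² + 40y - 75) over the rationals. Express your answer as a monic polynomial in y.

y - 3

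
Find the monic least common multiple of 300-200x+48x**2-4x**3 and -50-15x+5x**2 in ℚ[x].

Apply the Euclidean algorithm:
  -4x**3+48x**2-200x+300 = (-(4/5)x+36/5)(5x**2-15x-50) + (-132x+660)
  5x**2-15x-50 = (-(5/132)x-5/66)(-132x+660) + (0)
Last nonzero remainder: -132x+660. Dividing through by -132 gives the monic gcd x-5.
Then lcm(f, g) = f·g / gcd(f, g); expanding and making the result monic gives the answer.

-150+25x+26x**2-10x**3+x**4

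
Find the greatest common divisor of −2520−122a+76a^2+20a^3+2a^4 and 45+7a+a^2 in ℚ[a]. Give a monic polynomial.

Repeated division with remainder:
  2a^4+20a^3+76a^2−122a−2520 = (2a^2+6a−56)(a^2+7a+45) + (0)
The last nonzero remainder a^2+7a+45 is already monic.

45+7a+a^2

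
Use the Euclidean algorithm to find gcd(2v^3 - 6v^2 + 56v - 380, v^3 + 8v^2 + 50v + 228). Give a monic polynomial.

v^2 + 2v + 38

Repeated division with remainder:
  2v^3 - 6v^2 + 56v - 380 = (2)(v^3 + 8v^2 + 50v + 228) + (-22v^2 - 44v - 836)
  v^3 + 8v^2 + 50v + 228 = (-(1/22)v - 3/11)(-22v^2 - 44v - 836) + (0)
Last nonzero remainder: -22v^2 - 44v - 836. Dividing through by -22 gives the monic gcd v^2 + 2v + 38.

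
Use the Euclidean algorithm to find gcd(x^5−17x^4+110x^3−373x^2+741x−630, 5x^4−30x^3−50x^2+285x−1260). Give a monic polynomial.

By polynomial division,
  x^5−17x^4+110x^3−373x^2+741x−630 = ((1/5)x−11/5)(5x^4−30x^3−50x^2+285x−1260) + (54x^3−540x^2+1620x−3402)
  5x^4−30x^3−50x^2+285x−1260 = ((5/54)x+10/27)(54x^3−540x^2+1620x−3402) + (0)
Last nonzero remainder: 54x^3−540x^2+1620x−3402. Dividing through by 54 gives the monic gcd x^3−10x^2+30x−63.

x^3−10x^2+30x−63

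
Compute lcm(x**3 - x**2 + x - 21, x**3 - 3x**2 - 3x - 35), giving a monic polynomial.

x**4 - 6x**3 + 6x**2 - 26x + 105

By polynomial division,
  x**3 - x**2 + x - 21 = (x**3 - 3x**2 - 3x - 35) + (2x**2 + 4x + 14)
  x**3 - 3x**2 - 3x - 35 = ((1/2)x - 5/2)(2x**2 + 4x + 14) + (0)
Last nonzero remainder: 2x**2 + 4x + 14. Dividing through by 2 gives the monic gcd x**2 + 2x + 7.
Then lcm(f, g) = f·g / gcd(f, g); expanding and making the result monic gives the answer.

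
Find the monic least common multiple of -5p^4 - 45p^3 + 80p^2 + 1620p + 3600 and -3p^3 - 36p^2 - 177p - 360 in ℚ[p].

p^6 + 16p^5 + 71p^4 - 220p^3 - 3372p^2 - 12816p - 17280

Repeated division with remainder:
  -5p^4 - 45p^3 + 80p^2 + 1620p + 3600 = ((5/3)p - 5)(-3p^3 - 36p^2 - 177p - 360) + (195p^2 + 1335p + 1800)
  -3p^3 - 36p^2 - 177p - 360 = (-(1/65)p - 67/845)(195p^2 + 1335p + 1800) + (-(7344/169)p - 36720/169)
  195p^2 + 1335p + 1800 = (-(10985/2448)p - 845/102)(-(7344/169)p - 36720/169) + (0)
Last nonzero remainder: -(7344/169)p - 36720/169. Dividing through by -7344/169 gives the monic gcd p + 5.
Then lcm(f, g) = f·g / gcd(f, g); expanding and making the result monic gives the answer.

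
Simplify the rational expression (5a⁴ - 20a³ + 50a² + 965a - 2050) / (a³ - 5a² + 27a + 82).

(5a² + 15a - 50)/(a + 2)

By polynomial division,
  5a⁴ - 20a³ + 50a² + 965a - 2050 = (5a + 5)(a³ - 5a² + 27a + 82) + (-60a² + 420a - 2460)
  a³ - 5a² + 27a + 82 = (-(1/60)a - 1/30)(-60a² + 420a - 2460) + (0)
Last nonzero remainder: -60a² + 420a - 2460. Dividing through by -60 gives the monic gcd a² - 7a + 41.
Cancel a² - 7a + 41 from numerator and denominator to get the reduced form.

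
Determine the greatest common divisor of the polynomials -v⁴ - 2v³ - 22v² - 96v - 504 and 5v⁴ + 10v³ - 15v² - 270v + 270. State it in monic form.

Apply the Euclidean algorithm:
  -v⁴ - 2v³ - 22v² - 96v - 504 = (-1/5)(5v⁴ + 10v³ - 15v² - 270v + 270) + (-25v² - 150v - 450)
  5v⁴ + 10v³ - 15v² - 270v + 270 = (-(1/5)v² + (4/5)v - 3/5)(-25v² - 150v - 450) + (0)
Last nonzero remainder: -25v² - 150v - 450. Dividing through by -25 gives the monic gcd v² + 6v + 18.

v² + 6v + 18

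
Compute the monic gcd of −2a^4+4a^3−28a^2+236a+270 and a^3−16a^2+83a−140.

a−5

Apply the Euclidean algorithm:
  −2a^4+4a^3−28a^2+236a+270 = (−2a−28)(a^3−16a^2+83a−140) + (−310a^2+2280a−3650)
  a^3−16a^2+83a−140 = (−(1/310)a+134/4805)(−310a^2+2280a−3650) + ((7344/961)a−36720/961)
  −310a^2+2280a−3650 = (−(148955/3672)a+350765/3672)((7344/961)a−36720/961) + (0)
Last nonzero remainder: (7344/961)a−36720/961. Dividing through by 7344/961 gives the monic gcd a−5.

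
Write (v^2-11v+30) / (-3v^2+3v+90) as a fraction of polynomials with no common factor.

(-v+5)/(3v+15)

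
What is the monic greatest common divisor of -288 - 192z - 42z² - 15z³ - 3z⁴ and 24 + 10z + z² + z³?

24 + 10z + z² + z³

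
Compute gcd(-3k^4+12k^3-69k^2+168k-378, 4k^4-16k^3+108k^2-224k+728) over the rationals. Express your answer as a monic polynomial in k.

k^2+14

Apply the Euclidean algorithm:
  -3k^4+12k^3-69k^2+168k-378 = (-3/4)(4k^4-16k^3+108k^2-224k+728) + (12k^2+168)
  4k^4-16k^3+108k^2-224k+728 = ((1/3)k^2-(4/3)k+13/3)(12k^2+168) + (0)
Last nonzero remainder: 12k^2+168. Dividing through by 12 gives the monic gcd k^2+14.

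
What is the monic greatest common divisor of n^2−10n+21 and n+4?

1

By polynomial division,
  n^2−10n+21 = (n−14)(n+4) + (77)
  n+4 = ((1/77)n+4/77)(77) + (0)
The last nonzero remainder is the constant 77, so the polynomials are coprime and gcd = 1.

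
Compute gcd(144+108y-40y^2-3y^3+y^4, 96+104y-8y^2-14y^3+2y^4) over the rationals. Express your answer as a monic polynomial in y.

By polynomial division,
  y^4-3y^3-40y^2+108y+144 = (1/2)(2y^4-14y^3-8y^2+104y+96) + (4y^3-36y^2+56y+96)
  2y^4-14y^3-8y^2+104y+96 = ((1/2)y+1)(4y^3-36y^2+56y+96) + (0)
Last nonzero remainder: 4y^3-36y^2+56y+96. Dividing through by 4 gives the monic gcd y^3-9y^2+14y+24.

24+14y-9y^2+y^3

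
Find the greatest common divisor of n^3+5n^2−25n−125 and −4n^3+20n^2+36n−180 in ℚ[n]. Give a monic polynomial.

n−5

Apply the Euclidean algorithm:
  n^3+5n^2−25n−125 = (−1/4)(−4n^3+20n^2+36n−180) + (10n^2−16n−170)
  −4n^3+20n^2+36n−180 = (−(2/5)n+34/25)(10n^2−16n−170) + (−(256/25)n+256/5)
  10n^2−16n−170 = (−(125/128)n−425/128)(−(256/25)n+256/5) + (0)
Last nonzero remainder: −(256/25)n+256/5. Dividing through by −256/25 gives the monic gcd n−5.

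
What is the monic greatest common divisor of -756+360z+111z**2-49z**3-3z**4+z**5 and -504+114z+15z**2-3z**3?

-42-z+z**2

By polynomial division,
  z**5-3z**4-49z**3+111z**2+360z-756 = (-(1/3)z**2-(2/3)z+1/3)(-3z**3+15z**2+114z-504) + (14z**2-14z-588)
  -3z**3+15z**2+114z-504 = (-(3/14)z+6/7)(14z**2-14z-588) + (0)
Last nonzero remainder: 14z**2-14z-588. Dividing through by 14 gives the monic gcd z**2-z-42.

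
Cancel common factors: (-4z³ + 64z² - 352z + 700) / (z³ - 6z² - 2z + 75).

(-4z + 28)/(z + 3)

Repeated division with remainder:
  -4z³ + 64z² - 352z + 700 = (-4)(z³ - 6z² - 2z + 75) + (40z² - 360z + 1000)
  z³ - 6z² - 2z + 75 = ((1/40)z + 3/40)(40z² - 360z + 1000) + (0)
Last nonzero remainder: 40z² - 360z + 1000. Dividing through by 40 gives the monic gcd z² - 9z + 25.
Cancel z² - 9z + 25 from numerator and denominator to get the reduced form.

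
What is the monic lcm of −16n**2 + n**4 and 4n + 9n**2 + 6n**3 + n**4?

By polynomial division,
  n**4 − 16n**2 = (n**4 + 6n**3 + 9n**2 + 4n) + (−6n**3 − 25n**2 − 4n)
  n**4 + 6n**3 + 9n**2 + 4n = (−(1/6)n − 11/36)(−6n**3 − 25n**2 − 4n) + ((25/36)n**2 + (25/9)n)
  −6n**3 − 25n**2 − 4n = (−(216/25)n − 36/25)((25/36)n**2 + (25/9)n) + (0)
Last nonzero remainder: (25/36)n**2 + (25/9)n. Dividing through by 25/36 gives the monic gcd n**2 + 4n.
Then lcm(f, g) = f·g / gcd(f, g); expanding and making the result monic gives the answer.

−16n**2 − 32n**3 − 15n**4 + 2n**5 + n**6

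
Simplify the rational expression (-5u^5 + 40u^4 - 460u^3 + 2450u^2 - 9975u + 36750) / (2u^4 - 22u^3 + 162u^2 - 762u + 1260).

(-5u^2 - 175)/(2u - 6)

By polynomial division,
  -5u^5 + 40u^4 - 460u^3 + 2450u^2 - 9975u + 36750 = (-(5/2)u - 15/2)(2u^4 - 22u^3 + 162u^2 - 762u + 1260) + (-220u^3 + 1760u^2 - 12540u + 46200)
  2u^4 - 22u^3 + 162u^2 - 762u + 1260 = (-(1/110)u + 3/110)(-220u^3 + 1760u^2 - 12540u + 46200) + (0)
Last nonzero remainder: -220u^3 + 1760u^2 - 12540u + 46200. Dividing through by -220 gives the monic gcd u^3 - 8u^2 + 57u - 210.
Cancel u^3 - 8u^2 + 57u - 210 from numerator and denominator to get the reduced form.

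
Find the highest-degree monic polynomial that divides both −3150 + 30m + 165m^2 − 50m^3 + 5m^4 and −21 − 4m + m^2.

−21 − 4m + m^2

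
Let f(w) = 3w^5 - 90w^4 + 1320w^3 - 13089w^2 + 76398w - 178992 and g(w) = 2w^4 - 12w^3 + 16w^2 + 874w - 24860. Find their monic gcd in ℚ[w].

w^3 - 16w^2 + 168w - 1243

Repeated division with remainder:
  3w^5 - 90w^4 + 1320w^3 - 13089w^2 + 76398w - 178992 = ((3/2)w - 36)(2w^4 - 12w^3 + 16w^2 + 874w - 24860) + (864w^3 - 13824w^2 + 145152w - 1073952)
  2w^4 - 12w^3 + 16w^2 + 874w - 24860 = ((1/432)w + 5/216)(864w^3 - 13824w^2 + 145152w - 1073952) + (0)
Last nonzero remainder: 864w^3 - 13824w^2 + 145152w - 1073952. Dividing through by 864 gives the monic gcd w^3 - 16w^2 + 168w - 1243.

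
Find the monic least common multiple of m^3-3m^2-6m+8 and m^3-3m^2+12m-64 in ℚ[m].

m^5-2m^4+7m^3-46m^2-88m+128

By polynomial division,
  m^3-3m^2-6m+8 = (m^3-3m^2+12m-64) + (-18m+72)
  m^3-3m^2+12m-64 = (-(1/18)m^2-(1/18)m-8/9)(-18m+72) + (0)
Last nonzero remainder: -18m+72. Dividing through by -18 gives the monic gcd m-4.
Then lcm(f, g) = f·g / gcd(f, g); expanding and making the result monic gives the answer.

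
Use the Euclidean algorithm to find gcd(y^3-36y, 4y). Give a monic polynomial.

Repeated division with remainder:
  y^3-36y = ((1/4)y^2-9)(4y) + (0)
Last nonzero remainder: 4y. Dividing through by 4 gives the monic gcd y.

y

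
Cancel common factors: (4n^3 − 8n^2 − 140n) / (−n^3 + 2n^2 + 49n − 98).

(−4n^2 − 20n)/(n^2 + 5n − 14)

Repeated division with remainder:
  4n^3 − 8n^2 − 140n = (−4)(−n^3 + 2n^2 + 49n − 98) + (56n − 392)
  −n^3 + 2n^2 + 49n − 98 = (−(1/56)n^2 − (5/56)n + 1/4)(56n − 392) + (0)
Last nonzero remainder: 56n − 392. Dividing through by 56 gives the monic gcd n − 7.
Cancel n − 7 from numerator and denominator to get the reduced form.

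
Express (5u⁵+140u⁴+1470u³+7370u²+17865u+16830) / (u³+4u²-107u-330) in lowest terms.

(5u³+70u²+325u+510)/(u-10)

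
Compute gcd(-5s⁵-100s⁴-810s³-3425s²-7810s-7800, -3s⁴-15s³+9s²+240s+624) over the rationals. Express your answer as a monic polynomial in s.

s³+9s²+33s+52

Repeated division with remainder:
  -5s⁵-100s⁴-810s³-3425s²-7810s-7800 = ((5/3)s+25)(-3s⁴-15s³+9s²+240s+624) + (-450s³-4050s²-14850s-23400)
  -3s⁴-15s³+9s²+240s+624 = ((1/150)s-2/75)(-450s³-4050s²-14850s-23400) + (0)
Last nonzero remainder: -450s³-4050s²-14850s-23400. Dividing through by -450 gives the monic gcd s³+9s²+33s+52.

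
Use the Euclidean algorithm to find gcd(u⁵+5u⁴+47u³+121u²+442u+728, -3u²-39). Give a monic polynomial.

By polynomial division,
  u⁵+5u⁴+47u³+121u²+442u+728 = (-(1/3)u³-(5/3)u²-(34/3)u-56/3)(-3u²-39) + (0)
Last nonzero remainder: -3u²-39. Dividing through by -3 gives the monic gcd u²+13.

u²+13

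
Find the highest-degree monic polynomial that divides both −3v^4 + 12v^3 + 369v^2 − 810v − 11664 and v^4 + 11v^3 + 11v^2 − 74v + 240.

Repeated division with remainder:
  −3v^4 + 12v^3 + 369v^2 − 810v − 11664 = (−3)(v^4 + 11v^3 + 11v^2 − 74v + 240) + (45v^3 + 402v^2 − 1032v − 10944)
  v^4 + 11v^3 + 11v^2 − 74v + 240 = ((1/45)v + 31/675)(45v^3 + 402v^2 − 1032v − 10944) + ((3481/225)v^2 + (48734/225)v + 55696/75)
  45v^3 + 402v^2 − 1032v − 10944 = ((10125/3481)v − 51300/3481)((3481/225)v^2 + (48734/225)v + 55696/75) + (0)
Last nonzero remainder: (3481/225)v^2 + (48734/225)v + 55696/75. Dividing through by 3481/225 gives the monic gcd v^2 + 14v + 48.

v^2 + 14v + 48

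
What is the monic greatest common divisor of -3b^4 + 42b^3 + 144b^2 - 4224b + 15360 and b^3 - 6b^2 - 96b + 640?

Apply the Euclidean algorithm:
  -3b^4 + 42b^3 + 144b^2 - 4224b + 15360 = (-3b + 24)(b^3 - 6b^2 - 96b + 640) + (0)
The last nonzero remainder b^3 - 6b^2 - 96b + 640 is already monic.

b^3 - 6b^2 - 96b + 640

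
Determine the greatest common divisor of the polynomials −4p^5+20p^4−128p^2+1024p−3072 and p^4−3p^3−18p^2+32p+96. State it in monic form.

By polynomial division,
  −4p^5+20p^4−128p^2+1024p−3072 = (−4p+8)(p^4−3p^3−18p^2+32p+96) + (−48p^3+144p^2+1152p−3840)
  p^4−3p^3−18p^2+32p+96 = (−(1/48)p)(−48p^3+144p^2+1152p−3840) + (6p^2−48p+96)
  −48p^3+144p^2+1152p−3840 = (−8p−40)(6p^2−48p+96) + (0)
Last nonzero remainder: 6p^2−48p+96. Dividing through by 6 gives the monic gcd p^2−8p+16.

p^2−8p+16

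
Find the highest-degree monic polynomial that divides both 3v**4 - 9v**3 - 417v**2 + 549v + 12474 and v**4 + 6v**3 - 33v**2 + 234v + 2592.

v**2 + 15v + 54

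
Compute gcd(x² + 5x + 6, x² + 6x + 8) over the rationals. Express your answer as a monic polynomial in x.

x + 2

Repeated division with remainder:
  x² + 5x + 6 = (x² + 6x + 8) + (-x - 2)
  x² + 6x + 8 = (-x - 4)(-x - 2) + (0)
Last nonzero remainder: -x - 2. Dividing through by -1 gives the monic gcd x + 2.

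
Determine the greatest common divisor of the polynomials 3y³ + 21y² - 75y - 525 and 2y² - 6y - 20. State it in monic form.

y - 5

By polynomial division,
  3y³ + 21y² - 75y - 525 = ((3/2)y + 15)(2y² - 6y - 20) + (45y - 225)
  2y² - 6y - 20 = ((2/45)y + 4/45)(45y - 225) + (0)
Last nonzero remainder: 45y - 225. Dividing through by 45 gives the monic gcd y - 5.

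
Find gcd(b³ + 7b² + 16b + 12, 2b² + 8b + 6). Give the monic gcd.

Euclidean algorithm in ℚ[b]:
  b³ + 7b² + 16b + 12 = ((1/2)b + 3/2)(2b² + 8b + 6) + (b + 3)
  2b² + 8b + 6 = (2b + 2)(b + 3) + (0)
The last nonzero remainder b + 3 is already monic.

b + 3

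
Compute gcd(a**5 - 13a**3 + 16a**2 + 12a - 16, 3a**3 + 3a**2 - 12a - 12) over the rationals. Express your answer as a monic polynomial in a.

a**2 - a - 2

Repeated division with remainder:
  a**5 - 13a**3 + 16a**2 + 12a - 16 = ((1/3)a**2 - (1/3)a - 8/3)(3a**3 + 3a**2 - 12a - 12) + (24a**2 - 24a - 48)
  3a**3 + 3a**2 - 12a - 12 = ((1/8)a + 1/4)(24a**2 - 24a - 48) + (0)
Last nonzero remainder: 24a**2 - 24a - 48. Dividing through by 24 gives the monic gcd a**2 - a - 2.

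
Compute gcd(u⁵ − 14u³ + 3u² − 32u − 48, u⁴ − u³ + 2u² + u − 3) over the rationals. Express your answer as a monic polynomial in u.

u³ + 2u + 3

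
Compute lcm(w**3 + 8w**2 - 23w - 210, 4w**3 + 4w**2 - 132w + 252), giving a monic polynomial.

Apply the Euclidean algorithm:
  w**3 + 8w**2 - 23w - 210 = (1/4)(4w**3 + 4w**2 - 132w + 252) + (7w**2 + 10w - 273)
  4w**3 + 4w**2 - 132w + 252 = ((4/7)w - 12/49)(7w**2 + 10w - 273) + ((1296/49)w + 1296/7)
  7w**2 + 10w - 273 = ((343/1296)w - 637/432)((1296/49)w + 1296/7) + (0)
Last nonzero remainder: (1296/49)w + 1296/7. Dividing through by 1296/49 gives the monic gcd w + 7.
Then lcm(f, g) = f·g / gcd(f, g); expanding and making the result monic gives the answer.

w**5 + 2w**4 - 62w**3 + 1053w - 1890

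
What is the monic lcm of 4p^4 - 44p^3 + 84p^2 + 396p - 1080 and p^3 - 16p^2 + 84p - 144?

Euclidean algorithm in ℚ[p]:
  4p^4 - 44p^3 + 84p^2 + 396p - 1080 = (4p + 20)(p^3 - 16p^2 + 84p - 144) + (68p^2 - 708p + 1800)
  p^3 - 16p^2 + 84p - 144 = ((1/68)p - 95/1156)(68p^2 - 708p + 1800) + (-(189/289)p + 1134/289)
  68p^2 - 708p + 1800 = (-(19652/189)p + 28900/63)(-(189/289)p + 1134/289) + (0)
Last nonzero remainder: -(189/289)p + 1134/289. Dividing through by -189/289 gives the monic gcd p - 6.
Then lcm(f, g) = f·g / gcd(f, g); expanding and making the result monic gives the answer.

p^6 - 21p^5 + 155p^4 - 375p^3 - 756p^2 + 5076p - 6480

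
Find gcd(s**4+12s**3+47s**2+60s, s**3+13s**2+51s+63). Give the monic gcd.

s+3

By polynomial division,
  s**4+12s**3+47s**2+60s = (s−1)(s**3+13s**2+51s+63) + (9s**2+48s+63)
  s**3+13s**2+51s+63 = ((1/9)s+23/27)(9s**2+48s+63) + ((28/9)s+28/3)
  9s**2+48s+63 = ((81/28)s+27/4)((28/9)s+28/3) + (0)
Last nonzero remainder: (28/9)s+28/3. Dividing through by 28/9 gives the monic gcd s+3.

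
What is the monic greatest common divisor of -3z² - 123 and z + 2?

Apply the Euclidean algorithm:
  -3z² - 123 = (-3z + 6)(z + 2) + (-135)
  z + 2 = (-(1/135)z - 2/135)(-135) + (0)
The last nonzero remainder is the constant -135, so the polynomials are coprime and gcd = 1.

1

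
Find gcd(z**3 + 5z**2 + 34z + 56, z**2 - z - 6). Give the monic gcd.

z + 2

Repeated division with remainder:
  z**3 + 5z**2 + 34z + 56 = (z + 6)(z**2 - z - 6) + (46z + 92)
  z**2 - z - 6 = ((1/46)z - 3/46)(46z + 92) + (0)
Last nonzero remainder: 46z + 92. Dividing through by 46 gives the monic gcd z + 2.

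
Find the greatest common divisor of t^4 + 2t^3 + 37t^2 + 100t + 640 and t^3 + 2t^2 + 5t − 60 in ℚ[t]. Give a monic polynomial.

t^2 + 5t + 20

By polynomial division,
  t^4 + 2t^3 + 37t^2 + 100t + 640 = (t)(t^3 + 2t^2 + 5t − 60) + (32t^2 + 160t + 640)
  t^3 + 2t^2 + 5t − 60 = ((1/32)t − 3/32)(32t^2 + 160t + 640) + (0)
Last nonzero remainder: 32t^2 + 160t + 640. Dividing through by 32 gives the monic gcd t^2 + 5t + 20.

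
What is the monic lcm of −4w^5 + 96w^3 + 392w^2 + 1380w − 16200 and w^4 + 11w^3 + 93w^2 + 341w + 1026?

Euclidean algorithm in ℚ[w]:
  −4w^5 + 96w^3 + 392w^2 + 1380w − 16200 = (−4w + 44)(w^4 + 11w^3 + 93w^2 + 341w + 1026) + (−16w^3 − 2336w^2 − 9520w − 61344)
  w^4 + 11w^3 + 93w^2 + 341w + 1026 = (−(1/16)w + 135/16)(−16w^3 − 2336w^2 − 9520w − 61344) + (19208w^2 + 76832w + 518616)
  −16w^3 − 2336w^2 − 9520w − 61344 = (−(2/2401)w − 284/2401)(19208w^2 + 76832w + 518616) + (0)
Last nonzero remainder: 19208w^2 + 76832w + 518616. Dividing through by 19208 gives the monic gcd w^2 + 4w + 27.
Then lcm(f, g) = f·g / gcd(f, g); expanding and making the result monic gives the answer.

w^7 + 7w^6 + 14w^5 − 266w^4 − 1943w^3 − 2089w^2 + 15240w + 153900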